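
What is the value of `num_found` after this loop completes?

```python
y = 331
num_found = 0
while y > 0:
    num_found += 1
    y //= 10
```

Let's trace through this code step by step.

Initialize: y = 331
Initialize: num_found = 0
Entering loop: while y > 0:
After iteration 1: y = 33, num_found = 1
After iteration 2: y = 3, num_found = 2
After iteration 3: y = 0, num_found = 3
Loop ends.

Final answer: 3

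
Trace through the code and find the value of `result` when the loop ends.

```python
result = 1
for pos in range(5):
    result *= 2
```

Let's trace through this code step by step.

Initialize: result = 1
Entering loop: for pos in range(5):
After iteration 1: pos = 0, result = 2
After iteration 2: pos = 1, result = 4
After iteration 3: pos = 2, result = 8
After iteration 4: pos = 3, result = 16
After iteration 5: pos = 4, result = 32
Loop ends.

Final answer: 32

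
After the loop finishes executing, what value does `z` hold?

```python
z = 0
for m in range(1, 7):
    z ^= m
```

Let's trace through this code step by step.

Initialize: z = 0
Entering loop: for m in range(1, 7):
After iteration 1: m = 1, z = 1
After iteration 2: m = 2, z = 3
After iteration 3: m = 3, z = 0
After iteration 4: m = 4, z = 4
After iteration 5: m = 5, z = 1
After iteration 6: m = 6, z = 7
Loop ends.

Final answer: 7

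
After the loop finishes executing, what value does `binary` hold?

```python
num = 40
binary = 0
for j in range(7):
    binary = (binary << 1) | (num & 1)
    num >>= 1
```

Let's trace through this code step by step.

Initialize: num = 40
Initialize: binary = 0
Entering loop: for j in range(7):
After iteration 1: j = 0, num = 20, binary = 0
After iteration 2: j = 1, num = 10, binary = 0
After iteration 3: j = 2, num = 5, binary = 0
After iteration 4: j = 3, num = 2, binary = 1
After iteration 5: j = 4, num = 1, binary = 2
After iteration 6: j = 5, num = 0, binary = 5
After iteration 7: j = 6, num = 0, binary = 10
Loop ends.

Final answer: 10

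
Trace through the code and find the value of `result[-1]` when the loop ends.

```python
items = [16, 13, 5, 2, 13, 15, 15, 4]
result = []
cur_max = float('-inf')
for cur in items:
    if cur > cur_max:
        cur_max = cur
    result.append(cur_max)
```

Let's trace through this code step by step.

Initialize: items = [16, 13, 5, 2, 13, 15, 15, 4]
Initialize: result = []
Initialize: cur_max = -inf
Entering loop: for cur in items:
After iteration 1: cur = 16, result = [16], cur_max = 16
After iteration 2: cur = 13, result = [16, 16], cur_max = 16
After iteration 3: cur = 5, result = [16, 16, 16], cur_max = 16
After iteration 4: cur = 2, result = [16, 16, 16, 16], cur_max = 16
After iteration 5: cur = 13, result = [16, 16, 16, 16, 16], cur_max = 16
After iteration 6: cur = 15, result = [16, 16, 16, 16, 16, 16], cur_max = 16
After iteration 7: cur = 15, result = [16, 16, 16, 16, 16, 16, 16], cur_max = 16
After iteration 8: cur = 4, result = [16, 16, 16, 16, 16, 16, 16, 16], cur_max = 16
Loop ends.
result[-1] = 16

Final answer: 16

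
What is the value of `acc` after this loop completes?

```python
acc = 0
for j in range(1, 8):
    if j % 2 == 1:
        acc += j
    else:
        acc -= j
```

Let's trace through this code step by step.

Initialize: acc = 0
Entering loop: for j in range(1, 8):
After iteration 1: j = 1, acc = 1
After iteration 2: j = 2, acc = -1
After iteration 3: j = 3, acc = 2
After iteration 4: j = 4, acc = -2
After iteration 5: j = 5, acc = 3
After iteration 6: j = 6, acc = -3
After iteration 7: j = 7, acc = 4
Loop ends.

Final answer: 4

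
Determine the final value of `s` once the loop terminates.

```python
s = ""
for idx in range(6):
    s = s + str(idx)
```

Let's trace through this code step by step.

Initialize: s = ''
Entering loop: for idx in range(6):
After iteration 1: idx = 0, s = '0'
After iteration 2: idx = 1, s = '01'
After iteration 3: idx = 2, s = '012'
After iteration 4: idx = 3, s = '0123'
After iteration 5: idx = 4, s = '01234'
After iteration 6: idx = 5, s = '012345'
Loop ends.

Final answer: '012345'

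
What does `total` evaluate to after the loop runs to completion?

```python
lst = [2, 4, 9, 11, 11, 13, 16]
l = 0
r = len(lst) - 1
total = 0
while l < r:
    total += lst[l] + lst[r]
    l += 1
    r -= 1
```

Let's trace through this code step by step.

Initialize: lst = [2, 4, 9, 11, 11, 13, 16]
Initialize: l = 0
Initialize: r = 6
Initialize: total = 0
Entering loop: while l < r:
After iteration 1: l = 1, r = 5, total = 18
After iteration 2: l = 2, r = 4, total = 35
After iteration 3: l = 3, r = 3, total = 55
Loop ends.

Final answer: 55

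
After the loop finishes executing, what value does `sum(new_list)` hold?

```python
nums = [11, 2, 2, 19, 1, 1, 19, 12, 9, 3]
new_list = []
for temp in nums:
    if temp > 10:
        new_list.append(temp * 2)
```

Let's trace through this code step by step.

Initialize: nums = [11, 2, 2, 19, 1, 1, 19, 12, 9, 3]
Initialize: new_list = []
Entering loop: for temp in nums:
After iteration 1: temp = 11, new_list = [22]
After iteration 2: temp = 2, new_list = [22]
After iteration 3: temp = 2, new_list = [22]
After iteration 4: temp = 19, new_list = [22, 38]
After iteration 5: temp = 1, new_list = [22, 38]
After iteration 6: temp = 1, new_list = [22, 38]
After iteration 7: temp = 19, new_list = [22, 38, 38]
After iteration 8: temp = 12, new_list = [22, 38, 38, 24]
After iteration 9: temp = 9, new_list = [22, 38, 38, 24]
After iteration 10: temp = 3, new_list = [22, 38, 38, 24]
Loop ends.
sum(new_list) = 122

Final answer: 122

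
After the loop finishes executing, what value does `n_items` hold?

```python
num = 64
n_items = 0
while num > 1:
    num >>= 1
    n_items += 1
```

Let's trace through this code step by step.

Initialize: num = 64
Initialize: n_items = 0
Entering loop: while num > 1:
After iteration 1: num = 32, n_items = 1
After iteration 2: num = 16, n_items = 2
After iteration 3: num = 8, n_items = 3
After iteration 4: num = 4, n_items = 4
After iteration 5: num = 2, n_items = 5
After iteration 6: num = 1, n_items = 6
Loop ends.

Final answer: 6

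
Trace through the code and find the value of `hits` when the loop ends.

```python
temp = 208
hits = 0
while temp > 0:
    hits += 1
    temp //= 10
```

Let's trace through this code step by step.

Initialize: temp = 208
Initialize: hits = 0
Entering loop: while temp > 0:
After iteration 1: temp = 20, hits = 1
After iteration 2: temp = 2, hits = 2
After iteration 3: temp = 0, hits = 3
Loop ends.

Final answer: 3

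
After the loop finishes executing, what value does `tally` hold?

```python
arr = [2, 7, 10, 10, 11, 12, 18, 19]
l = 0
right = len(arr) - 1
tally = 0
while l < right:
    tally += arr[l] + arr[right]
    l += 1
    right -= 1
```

Let's trace through this code step by step.

Initialize: arr = [2, 7, 10, 10, 11, 12, 18, 19]
Initialize: l = 0
Initialize: right = 7
Initialize: tally = 0
Entering loop: while l < right:
After iteration 1: l = 1, right = 6, tally = 21
After iteration 2: l = 2, right = 5, tally = 46
After iteration 3: l = 3, right = 4, tally = 68
After iteration 4: l = 4, right = 3, tally = 89
Loop ends.

Final answer: 89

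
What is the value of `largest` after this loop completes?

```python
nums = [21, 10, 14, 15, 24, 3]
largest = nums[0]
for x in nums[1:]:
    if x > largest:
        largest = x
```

Let's trace through this code step by step.

Initialize: nums = [21, 10, 14, 15, 24, 3]
Initialize: largest = 21
Entering loop: for x in nums[1:]:
After iteration 1: x = 10, largest = 21
After iteration 2: x = 14, largest = 21
After iteration 3: x = 15, largest = 21
After iteration 4: x = 24, largest = 24
After iteration 5: x = 3, largest = 24
Loop ends.

Final answer: 24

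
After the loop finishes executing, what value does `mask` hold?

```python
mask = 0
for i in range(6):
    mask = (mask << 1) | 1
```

Let's trace through this code step by step.

Initialize: mask = 0
Entering loop: for i in range(6):
After iteration 1: i = 0, mask = 1
After iteration 2: i = 1, mask = 3
After iteration 3: i = 2, mask = 7
After iteration 4: i = 3, mask = 15
After iteration 5: i = 4, mask = 31
After iteration 6: i = 5, mask = 63
Loop ends.

Final answer: 63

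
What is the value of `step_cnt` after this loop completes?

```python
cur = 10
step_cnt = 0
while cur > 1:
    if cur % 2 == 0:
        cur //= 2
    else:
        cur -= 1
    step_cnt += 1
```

Let's trace through this code step by step.

Initialize: cur = 10
Initialize: step_cnt = 0
Entering loop: while cur > 1:
After iteration 1: cur = 5, step_cnt = 1
After iteration 2: cur = 4, step_cnt = 2
After iteration 3: cur = 2, step_cnt = 3
After iteration 4: cur = 1, step_cnt = 4
Loop ends.

Final answer: 4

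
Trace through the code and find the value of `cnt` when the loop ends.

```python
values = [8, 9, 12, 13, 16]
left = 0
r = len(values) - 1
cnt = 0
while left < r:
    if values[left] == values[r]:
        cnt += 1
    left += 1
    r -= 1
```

Let's trace through this code step by step.

Initialize: values = [8, 9, 12, 13, 16]
Initialize: left = 0
Initialize: r = 4
Initialize: cnt = 0
Entering loop: while left < r:
After iteration 1: left = 1, r = 3, cnt = 0
After iteration 2: left = 2, r = 2, cnt = 0
Loop ends.

Final answer: 0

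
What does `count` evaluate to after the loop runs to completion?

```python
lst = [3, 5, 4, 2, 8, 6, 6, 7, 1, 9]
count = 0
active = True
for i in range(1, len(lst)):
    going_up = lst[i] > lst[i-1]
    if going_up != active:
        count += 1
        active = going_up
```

Let's trace through this code step by step.

Initialize: lst = [3, 5, 4, 2, 8, 6, 6, 7, 1, 9]
Initialize: count = 0
Initialize: active = True
Entering loop: for i in range(1, len(lst)):
After iteration 1: i = 1, count = 0, active = True, going_up = True
After iteration 2: i = 2, count = 1, active = False, going_up = False
After iteration 3: i = 3, count = 1, active = False, going_up = False
After iteration 4: i = 4, count = 2, active = True, going_up = True
After iteration 5: i = 5, count = 3, active = False, going_up = False
After iteration 6: i = 6, count = 3, active = False, going_up = False
After iteration 7: i = 7, count = 4, active = True, going_up = True
After iteration 8: i = 8, count = 5, active = False, going_up = False
After iteration 9: i = 9, count = 6, active = True, going_up = True
Loop ends.

Final answer: 6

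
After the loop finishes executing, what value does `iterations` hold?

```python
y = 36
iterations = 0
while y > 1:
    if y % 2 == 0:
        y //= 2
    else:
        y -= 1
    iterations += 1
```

Let's trace through this code step by step.

Initialize: y = 36
Initialize: iterations = 0
Entering loop: while y > 1:
After iteration 1: y = 18, iterations = 1
After iteration 2: y = 9, iterations = 2
After iteration 3: y = 8, iterations = 3
After iteration 4: y = 4, iterations = 4
After iteration 5: y = 2, iterations = 5
After iteration 6: y = 1, iterations = 6
Loop ends.

Final answer: 6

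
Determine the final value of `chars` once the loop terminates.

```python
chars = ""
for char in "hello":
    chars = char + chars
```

Let's trace through this code step by step.

Initialize: chars = ''
Entering loop: for char in "hello":
After iteration 1: char = 'h', chars = 'h'
After iteration 2: char = 'e', chars = 'eh'
After iteration 3: char = 'l', chars = 'leh'
After iteration 4: char = 'l', chars = 'lleh'
After iteration 5: char = 'o', chars = 'olleh'
Loop ends.

Final answer: 'olleh'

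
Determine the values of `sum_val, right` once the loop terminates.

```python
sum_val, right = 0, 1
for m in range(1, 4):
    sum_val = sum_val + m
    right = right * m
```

Let's trace through this code step by step.

Initialize: sum_val = 0
Initialize: right = 1
Entering loop: for m in range(1, 4):
After iteration 1: m = 1, sum_val = 1, right = 1
After iteration 2: m = 2, sum_val = 3, right = 2
After iteration 3: m = 3, sum_val = 6, right = 6
Loop ends.

Final answer: 6, 6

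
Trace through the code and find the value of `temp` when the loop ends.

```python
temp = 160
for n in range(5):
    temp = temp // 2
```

Let's trace through this code step by step.

Initialize: temp = 160
Entering loop: for n in range(5):
After iteration 1: n = 0, temp = 80
After iteration 2: n = 1, temp = 40
After iteration 3: n = 2, temp = 20
After iteration 4: n = 3, temp = 10
After iteration 5: n = 4, temp = 5
Loop ends.

Final answer: 5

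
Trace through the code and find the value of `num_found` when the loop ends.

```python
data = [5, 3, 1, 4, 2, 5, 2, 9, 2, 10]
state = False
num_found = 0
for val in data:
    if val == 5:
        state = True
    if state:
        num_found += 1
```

Let's trace through this code step by step.

Initialize: data = [5, 3, 1, 4, 2, 5, 2, 9, 2, 10]
Initialize: state = False
Initialize: num_found = 0
Entering loop: for val in data:
After iteration 1: val = 5, state = True, num_found = 1
After iteration 2: val = 3, state = True, num_found = 2
After iteration 3: val = 1, state = True, num_found = 3
After iteration 4: val = 4, state = True, num_found = 4
After iteration 5: val = 2, state = True, num_found = 5
After iteration 6: val = 5, state = True, num_found = 6
After iteration 7: val = 2, state = True, num_found = 7
After iteration 8: val = 9, state = True, num_found = 8
After iteration 9: val = 2, state = True, num_found = 9
After iteration 10: val = 10, state = True, num_found = 10
Loop ends.

Final answer: 10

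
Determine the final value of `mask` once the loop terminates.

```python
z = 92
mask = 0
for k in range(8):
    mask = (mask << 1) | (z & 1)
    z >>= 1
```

Let's trace through this code step by step.

Initialize: z = 92
Initialize: mask = 0
Entering loop: for k in range(8):
After iteration 1: k = 0, z = 46, mask = 0
After iteration 2: k = 1, z = 23, mask = 0
After iteration 3: k = 2, z = 11, mask = 1
After iteration 4: k = 3, z = 5, mask = 3
After iteration 5: k = 4, z = 2, mask = 7
After iteration 6: k = 5, z = 1, mask = 14
After iteration 7: k = 6, z = 0, mask = 29
After iteration 8: k = 7, z = 0, mask = 58
Loop ends.

Final answer: 58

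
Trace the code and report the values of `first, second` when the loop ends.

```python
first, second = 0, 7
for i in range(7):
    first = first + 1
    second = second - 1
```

Let's trace through this code step by step.

Initialize: first = 0
Initialize: second = 7
Entering loop: for i in range(7):
After iteration 1: i = 0, first = 1, second = 6
After iteration 2: i = 1, first = 2, second = 5
After iteration 3: i = 2, first = 3, second = 4
After iteration 4: i = 3, first = 4, second = 3
After iteration 5: i = 4, first = 5, second = 2
After iteration 6: i = 5, first = 6, second = 1
After iteration 7: i = 6, first = 7, second = 0
Loop ends.

Final answer: 7, 0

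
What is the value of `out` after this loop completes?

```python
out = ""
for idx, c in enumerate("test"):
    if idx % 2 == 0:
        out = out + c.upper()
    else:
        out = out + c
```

Let's trace through this code step by step.

Initialize: out = ''
Entering loop: for idx, c in enumerate("test"):
After iteration 1: idx = 0, c = 't', out = 'T'
After iteration 2: idx = 1, c = 'e', out = 'Te'
After iteration 3: idx = 2, c = 's', out = 'TeS'
After iteration 4: idx = 3, c = 't', out = 'TeSt'
Loop ends.

Final answer: 'TeSt'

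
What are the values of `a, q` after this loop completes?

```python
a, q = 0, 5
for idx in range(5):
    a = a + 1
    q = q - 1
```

Let's trace through this code step by step.

Initialize: a = 0
Initialize: q = 5
Entering loop: for idx in range(5):
After iteration 1: idx = 0, a = 1, q = 4
After iteration 2: idx = 1, a = 2, q = 3
After iteration 3: idx = 2, a = 3, q = 2
After iteration 4: idx = 3, a = 4, q = 1
After iteration 5: idx = 4, a = 5, q = 0
Loop ends.

Final answer: 5, 0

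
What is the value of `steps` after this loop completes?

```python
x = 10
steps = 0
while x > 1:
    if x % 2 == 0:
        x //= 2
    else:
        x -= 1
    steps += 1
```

Let's trace through this code step by step.

Initialize: x = 10
Initialize: steps = 0
Entering loop: while x > 1:
After iteration 1: x = 5, steps = 1
After iteration 2: x = 4, steps = 2
After iteration 3: x = 2, steps = 3
After iteration 4: x = 1, steps = 4
Loop ends.

Final answer: 4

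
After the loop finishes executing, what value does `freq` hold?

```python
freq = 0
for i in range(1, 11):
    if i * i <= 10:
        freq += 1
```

Let's trace through this code step by step.

Initialize: freq = 0
Entering loop: for i in range(1, 11):
After iteration 1: i = 1, freq = 1
After iteration 2: i = 2, freq = 2
After iteration 3: i = 3, freq = 3
After iteration 4: i = 4, freq = 3
After iteration 5: i = 5, freq = 3
After iteration 6: i = 6, freq = 3
After iteration 7: i = 7, freq = 3
After iteration 8: i = 8, freq = 3
After iteration 9: i = 9, freq = 3
After iteration 10: i = 10, freq = 3
Loop ends.

Final answer: 3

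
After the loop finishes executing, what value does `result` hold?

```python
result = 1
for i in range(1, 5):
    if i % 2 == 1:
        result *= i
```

Let's trace through this code step by step.

Initialize: result = 1
Entering loop: for i in range(1, 5):
After iteration 1: i = 1, result = 1
After iteration 2: i = 2, result = 1
After iteration 3: i = 3, result = 3
After iteration 4: i = 4, result = 3
Loop ends.

Final answer: 3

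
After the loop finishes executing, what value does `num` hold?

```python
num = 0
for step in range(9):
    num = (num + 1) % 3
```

Let's trace through this code step by step.

Initialize: num = 0
Entering loop: for step in range(9):
After iteration 1: step = 0, num = 1
After iteration 2: step = 1, num = 2
After iteration 3: step = 2, num = 0
After iteration 4: step = 3, num = 1
After iteration 5: step = 4, num = 2
After iteration 6: step = 5, num = 0
After iteration 7: step = 6, num = 1
After iteration 8: step = 7, num = 2
After iteration 9: step = 8, num = 0
Loop ends.

Final answer: 0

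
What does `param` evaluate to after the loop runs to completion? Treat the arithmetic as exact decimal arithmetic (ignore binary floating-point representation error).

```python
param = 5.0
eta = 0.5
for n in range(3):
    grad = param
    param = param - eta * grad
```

Let's trace through this code step by step.

Initialize: param = 5.0
Initialize: eta = 0.5
Entering loop: for n in range(3):
After iteration 1: n = 0, param = 2.5, grad = 5.0
After iteration 2: n = 1, param = 1.25, grad = 2.5
After iteration 3: n = 2, param = 0.625, grad = 1.25
Loop ends.

Final answer: 0.625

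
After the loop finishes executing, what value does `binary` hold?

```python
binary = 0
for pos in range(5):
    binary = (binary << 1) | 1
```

Let's trace through this code step by step.

Initialize: binary = 0
Entering loop: for pos in range(5):
After iteration 1: pos = 0, binary = 1
After iteration 2: pos = 1, binary = 3
After iteration 3: pos = 2, binary = 7
After iteration 4: pos = 3, binary = 15
After iteration 5: pos = 4, binary = 31
Loop ends.

Final answer: 31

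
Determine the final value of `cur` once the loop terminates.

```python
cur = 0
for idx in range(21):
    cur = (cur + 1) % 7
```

Let's trace through this code step by step.

Initialize: cur = 0
Entering loop: for idx in range(21):
After iteration 1: idx = 0, cur = 1
After iteration 2: idx = 1, cur = 2
After iteration 3: idx = 2, cur = 3
After iteration 4: idx = 3, cur = 4
After iteration 5: idx = 4, cur = 5
After iteration 6: idx = 5, cur = 6
After iteration 7: idx = 6, cur = 0
After iteration 8: idx = 7, cur = 1
After iteration 9: idx = 8, cur = 2
After iteration 10: idx = 9, cur = 3
After iteration 11: idx = 10, cur = 4
After iteration 12: idx = 11, cur = 5
After iteration 13: idx = 12, cur = 6
After iteration 14: idx = 13, cur = 0
After iteration 15: idx = 14, cur = 1
After iteration 16: idx = 15, cur = 2
After iteration 17: idx = 16, cur = 3
After iteration 18: idx = 17, cur = 4
After iteration 19: idx = 18, cur = 5
After iteration 20: idx = 19, cur = 6
After iteration 21: idx = 20, cur = 0
Loop ends.

Final answer: 0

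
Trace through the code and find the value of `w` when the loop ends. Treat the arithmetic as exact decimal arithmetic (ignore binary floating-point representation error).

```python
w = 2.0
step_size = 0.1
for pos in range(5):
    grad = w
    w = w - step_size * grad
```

Let's trace through this code step by step.

Initialize: w = 2.0
Initialize: step_size = 0.1
Entering loop: for pos in range(5):
After iteration 1: pos = 0, w = 1.8, grad = 2.0
After iteration 2: pos = 1, w = 1.62, grad = 1.8
After iteration 3: pos = 2, w = 1.458, grad = 1.62
After iteration 4: pos = 3, w = 1.3122, grad = 1.458
After iteration 5: pos = 4, w = 1.18098, grad = 1.3122
Loop ends.

Final answer: 1.18098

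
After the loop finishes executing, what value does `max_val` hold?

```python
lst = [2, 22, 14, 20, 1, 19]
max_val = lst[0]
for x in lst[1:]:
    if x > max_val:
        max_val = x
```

Let's trace through this code step by step.

Initialize: lst = [2, 22, 14, 20, 1, 19]
Initialize: max_val = 2
Entering loop: for x in lst[1:]:
After iteration 1: x = 22, max_val = 22
After iteration 2: x = 14, max_val = 22
After iteration 3: x = 20, max_val = 22
After iteration 4: x = 1, max_val = 22
After iteration 5: x = 19, max_val = 22
Loop ends.

Final answer: 22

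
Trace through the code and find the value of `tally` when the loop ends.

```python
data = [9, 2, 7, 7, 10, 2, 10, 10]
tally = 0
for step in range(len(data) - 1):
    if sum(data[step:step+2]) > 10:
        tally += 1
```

Let's trace through this code step by step.

Initialize: data = [9, 2, 7, 7, 10, 2, 10, 10]
Initialize: tally = 0
Entering loop: for step in range(len(data) - 1):
After iteration 1: step = 0, tally = 1
After iteration 2: step = 1, tally = 1
After iteration 3: step = 2, tally = 2
After iteration 4: step = 3, tally = 3
After iteration 5: step = 4, tally = 4
After iteration 6: step = 5, tally = 5
After iteration 7: step = 6, tally = 6
Loop ends.

Final answer: 6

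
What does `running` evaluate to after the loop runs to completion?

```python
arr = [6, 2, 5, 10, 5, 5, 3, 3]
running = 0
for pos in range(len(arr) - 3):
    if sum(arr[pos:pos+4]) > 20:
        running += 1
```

Let's trace through this code step by step.

Initialize: arr = [6, 2, 5, 10, 5, 5, 3, 3]
Initialize: running = 0
Entering loop: for pos in range(len(arr) - 3):
After iteration 1: pos = 0, running = 1
After iteration 2: pos = 1, running = 2
After iteration 3: pos = 2, running = 3
After iteration 4: pos = 3, running = 4
After iteration 5: pos = 4, running = 4
Loop ends.

Final answer: 4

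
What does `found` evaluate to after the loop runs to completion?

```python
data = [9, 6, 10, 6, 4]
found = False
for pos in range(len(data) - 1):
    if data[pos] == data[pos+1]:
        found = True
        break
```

Let's trace through this code step by step.

Initialize: data = [9, 6, 10, 6, 4]
Initialize: found = False
Entering loop: for pos in range(len(data) - 1):
After iteration 1: pos = 0, found = False
After iteration 2: pos = 1, found = False
After iteration 3: pos = 2, found = False
After iteration 4: pos = 3, found = False
Loop ends.

Final answer: False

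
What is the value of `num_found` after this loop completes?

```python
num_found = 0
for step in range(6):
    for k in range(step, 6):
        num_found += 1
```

Let's trace through this code step by step.

Initialize: num_found = 0
Entering loop: for step in range(6):
After iteration 1: step = 0, num_found = 6
After iteration 2: step = 1, num_found = 11
After iteration 3: step = 2, num_found = 15
After iteration 4: step = 3, num_found = 18
After iteration 5: step = 4, num_found = 20
After iteration 6: step = 5, num_found = 21
Loop ends.

Final answer: 21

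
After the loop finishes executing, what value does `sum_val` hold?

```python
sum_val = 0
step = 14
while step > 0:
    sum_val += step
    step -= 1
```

Let's trace through this code step by step.

Initialize: sum_val = 0
Initialize: step = 14
Entering loop: while step > 0:
After iteration 1: sum_val = 14, step = 13
After iteration 2: sum_val = 27, step = 12
After iteration 3: sum_val = 39, step = 11
After iteration 4: sum_val = 50, step = 10
After iteration 5: sum_val = 60, step = 9
After iteration 6: sum_val = 69, step = 8
After iteration 7: sum_val = 77, step = 7
After iteration 8: sum_val = 84, step = 6
After iteration 9: sum_val = 90, step = 5
After iteration 10: sum_val = 95, step = 4
After iteration 11: sum_val = 99, step = 3
After iteration 12: sum_val = 102, step = 2
After iteration 13: sum_val = 104, step = 1
After iteration 14: sum_val = 105, step = 0
Loop ends.

Final answer: 105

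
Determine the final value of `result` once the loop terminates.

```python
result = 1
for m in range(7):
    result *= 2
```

Let's trace through this code step by step.

Initialize: result = 1
Entering loop: for m in range(7):
After iteration 1: m = 0, result = 2
After iteration 2: m = 1, result = 4
After iteration 3: m = 2, result = 8
After iteration 4: m = 3, result = 16
After iteration 5: m = 4, result = 32
After iteration 6: m = 5, result = 64
After iteration 7: m = 6, result = 128
Loop ends.

Final answer: 128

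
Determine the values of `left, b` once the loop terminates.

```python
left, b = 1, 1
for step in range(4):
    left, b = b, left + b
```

Let's trace through this code step by step.

Initialize: left = 1
Initialize: b = 1
Entering loop: for step in range(4):
After iteration 1: step = 0, left = 1, b = 2
After iteration 2: step = 1, left = 2, b = 3
After iteration 3: step = 2, left = 3, b = 5
After iteration 4: step = 3, left = 5, b = 8
Loop ends.

Final answer: 5, 8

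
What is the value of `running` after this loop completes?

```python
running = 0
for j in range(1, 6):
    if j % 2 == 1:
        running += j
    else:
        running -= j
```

Let's trace through this code step by step.

Initialize: running = 0
Entering loop: for j in range(1, 6):
After iteration 1: j = 1, running = 1
After iteration 2: j = 2, running = -1
After iteration 3: j = 3, running = 2
After iteration 4: j = 4, running = -2
After iteration 5: j = 5, running = 3
Loop ends.

Final answer: 3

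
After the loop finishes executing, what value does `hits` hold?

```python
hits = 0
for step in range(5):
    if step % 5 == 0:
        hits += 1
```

Let's trace through this code step by step.

Initialize: hits = 0
Entering loop: for step in range(5):
After iteration 1: step = 0, hits = 1
After iteration 2: step = 1, hits = 1
After iteration 3: step = 2, hits = 1
After iteration 4: step = 3, hits = 1
After iteration 5: step = 4, hits = 1
Loop ends.

Final answer: 1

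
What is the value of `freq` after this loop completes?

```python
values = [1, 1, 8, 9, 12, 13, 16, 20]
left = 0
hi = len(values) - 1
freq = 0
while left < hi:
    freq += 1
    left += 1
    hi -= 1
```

Let's trace through this code step by step.

Initialize: values = [1, 1, 8, 9, 12, 13, 16, 20]
Initialize: left = 0
Initialize: hi = 7
Initialize: freq = 0
Entering loop: while left < hi:
After iteration 1: left = 1, hi = 6, freq = 1
After iteration 2: left = 2, hi = 5, freq = 2
After iteration 3: left = 3, hi = 4, freq = 3
After iteration 4: left = 4, hi = 3, freq = 4
Loop ends.

Final answer: 4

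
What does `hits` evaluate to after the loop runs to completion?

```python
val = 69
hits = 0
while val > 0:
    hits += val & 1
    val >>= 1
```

Let's trace through this code step by step.

Initialize: val = 69
Initialize: hits = 0
Entering loop: while val > 0:
After iteration 1: val = 34, hits = 1
After iteration 2: val = 17, hits = 1
After iteration 3: val = 8, hits = 2
After iteration 4: val = 4, hits = 2
After iteration 5: val = 2, hits = 2
After iteration 6: val = 1, hits = 2
After iteration 7: val = 0, hits = 3
Loop ends.

Final answer: 3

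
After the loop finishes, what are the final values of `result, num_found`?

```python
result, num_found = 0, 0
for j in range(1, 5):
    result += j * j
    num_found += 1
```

Let's trace through this code step by step.

Initialize: result = 0
Initialize: num_found = 0
Entering loop: for j in range(1, 5):
After iteration 1: j = 1, result = 1, num_found = 1
After iteration 2: j = 2, result = 5, num_found = 2
After iteration 3: j = 3, result = 14, num_found = 3
After iteration 4: j = 4, result = 30, num_found = 4
Loop ends.

Final answer: 30, 4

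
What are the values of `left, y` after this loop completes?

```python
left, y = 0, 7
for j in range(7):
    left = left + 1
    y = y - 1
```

Let's trace through this code step by step.

Initialize: left = 0
Initialize: y = 7
Entering loop: for j in range(7):
After iteration 1: j = 0, left = 1, y = 6
After iteration 2: j = 1, left = 2, y = 5
After iteration 3: j = 2, left = 3, y = 4
After iteration 4: j = 3, left = 4, y = 3
After iteration 5: j = 4, left = 5, y = 2
After iteration 6: j = 5, left = 6, y = 1
After iteration 7: j = 6, left = 7, y = 0
Loop ends.

Final answer: 7, 0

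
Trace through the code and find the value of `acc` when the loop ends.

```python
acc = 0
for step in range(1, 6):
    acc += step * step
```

Let's trace through this code step by step.

Initialize: acc = 0
Entering loop: for step in range(1, 6):
After iteration 1: step = 1, acc = 1
After iteration 2: step = 2, acc = 5
After iteration 3: step = 3, acc = 14
After iteration 4: step = 4, acc = 30
After iteration 5: step = 5, acc = 55
Loop ends.

Final answer: 55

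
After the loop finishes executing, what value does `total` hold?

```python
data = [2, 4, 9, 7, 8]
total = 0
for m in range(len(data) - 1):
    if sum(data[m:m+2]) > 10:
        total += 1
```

Let's trace through this code step by step.

Initialize: data = [2, 4, 9, 7, 8]
Initialize: total = 0
Entering loop: for m in range(len(data) - 1):
After iteration 1: m = 0, total = 0
After iteration 2: m = 1, total = 1
After iteration 3: m = 2, total = 2
After iteration 4: m = 3, total = 3
Loop ends.

Final answer: 3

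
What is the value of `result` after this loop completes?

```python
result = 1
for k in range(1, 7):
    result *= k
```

Let's trace through this code step by step.

Initialize: result = 1
Entering loop: for k in range(1, 7):
After iteration 1: k = 1, result = 1
After iteration 2: k = 2, result = 2
After iteration 3: k = 3, result = 6
After iteration 4: k = 4, result = 24
After iteration 5: k = 5, result = 120
After iteration 6: k = 6, result = 720
Loop ends.

Final answer: 720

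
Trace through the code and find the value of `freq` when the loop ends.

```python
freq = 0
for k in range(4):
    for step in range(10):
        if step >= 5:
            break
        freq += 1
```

Let's trace through this code step by step.

Initialize: freq = 0
Entering loop: for k in range(4):
After iteration 1: k = 0, freq = 5
After iteration 2: k = 1, freq = 10
After iteration 3: k = 2, freq = 15
After iteration 4: k = 3, freq = 20
Loop ends.

Final answer: 20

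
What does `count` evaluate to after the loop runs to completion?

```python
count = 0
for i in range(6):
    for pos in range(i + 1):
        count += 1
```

Let's trace through this code step by step.

Initialize: count = 0
Entering loop: for i in range(6):
After iteration 1: i = 0, count = 1, pos = 0
After iteration 2: i = 1, count = 3, pos = 1
After iteration 3: i = 2, count = 6, pos = 2
After iteration 4: i = 3, count = 10, pos = 3
After iteration 5: i = 4, count = 15, pos = 4
After iteration 6: i = 5, count = 21, pos = 5
Loop ends.

Final answer: 21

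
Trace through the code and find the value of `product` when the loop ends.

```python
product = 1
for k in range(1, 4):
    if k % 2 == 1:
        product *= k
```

Let's trace through this code step by step.

Initialize: product = 1
Entering loop: for k in range(1, 4):
After iteration 1: k = 1, product = 1
After iteration 2: k = 2, product = 1
After iteration 3: k = 3, product = 3
Loop ends.

Final answer: 3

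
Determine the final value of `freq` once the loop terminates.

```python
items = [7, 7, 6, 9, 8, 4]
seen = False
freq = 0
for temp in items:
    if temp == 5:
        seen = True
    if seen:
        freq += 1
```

Let's trace through this code step by step.

Initialize: items = [7, 7, 6, 9, 8, 4]
Initialize: seen = False
Initialize: freq = 0
Entering loop: for temp in items:
After iteration 1: temp = 7, freq = 0
After iteration 2: temp = 7, freq = 0
After iteration 3: temp = 6, freq = 0
After iteration 4: temp = 9, freq = 0
After iteration 5: temp = 8, freq = 0
After iteration 6: temp = 4, freq = 0
Loop ends.

Final answer: 0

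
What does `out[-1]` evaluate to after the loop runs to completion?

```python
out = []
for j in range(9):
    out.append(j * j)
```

Let's trace through this code step by step.

Initialize: out = []
Entering loop: for j in range(9):
After iteration 1: j = 0, out = [0]
After iteration 2: j = 1, out = [0, 1]
After iteration 3: j = 2, out = [0, 1, 4]
After iteration 4: j = 3, out = [0, 1, 4, 9]
After iteration 5: j = 4, out = [0, 1, 4, 9, 16]
After iteration 6: j = 5, out = [0, 1, 4, 9, 16, 25]
After iteration 7: j = 6, out = [0, 1, 4, 9, 16, 25, 36]
After iteration 8: j = 7, out = [0, 1, 4, 9, 16, 25, 36, 49]
After iteration 9: j = 8, out = [0, 1, 4, 9, 16, 25, 36, 49, 64]
Loop ends.
out[-1] = 64

Final answer: 64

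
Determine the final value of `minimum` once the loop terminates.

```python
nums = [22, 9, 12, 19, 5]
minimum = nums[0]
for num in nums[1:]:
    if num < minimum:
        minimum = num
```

Let's trace through this code step by step.

Initialize: nums = [22, 9, 12, 19, 5]
Initialize: minimum = 22
Entering loop: for num in nums[1:]:
After iteration 1: num = 9, minimum = 9
After iteration 2: num = 12, minimum = 9
After iteration 3: num = 19, minimum = 9
After iteration 4: num = 5, minimum = 5
Loop ends.

Final answer: 5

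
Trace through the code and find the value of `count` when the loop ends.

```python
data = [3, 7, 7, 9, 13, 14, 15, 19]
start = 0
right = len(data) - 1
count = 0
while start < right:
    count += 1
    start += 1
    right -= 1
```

Let's trace through this code step by step.

Initialize: data = [3, 7, 7, 9, 13, 14, 15, 19]
Initialize: start = 0
Initialize: right = 7
Initialize: count = 0
Entering loop: while start < right:
After iteration 1: start = 1, right = 6, count = 1
After iteration 2: start = 2, right = 5, count = 2
After iteration 3: start = 3, right = 4, count = 3
After iteration 4: start = 4, right = 3, count = 4
Loop ends.

Final answer: 4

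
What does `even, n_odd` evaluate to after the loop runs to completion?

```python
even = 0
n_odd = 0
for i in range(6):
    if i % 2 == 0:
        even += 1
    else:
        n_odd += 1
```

Let's trace through this code step by step.

Initialize: even = 0
Initialize: n_odd = 0
Entering loop: for i in range(6):
After iteration 1: i = 0, even = 1, n_odd = 0
After iteration 2: i = 1, even = 1, n_odd = 1
After iteration 3: i = 2, even = 2, n_odd = 1
After iteration 4: i = 3, even = 2, n_odd = 2
After iteration 5: i = 4, even = 3, n_odd = 2
After iteration 6: i = 5, even = 3, n_odd = 3
Loop ends.

Final answer: 3, 3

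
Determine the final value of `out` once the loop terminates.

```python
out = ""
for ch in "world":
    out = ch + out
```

Let's trace through this code step by step.

Initialize: out = ''
Entering loop: for ch in "world":
After iteration 1: ch = 'w', out = 'w'
After iteration 2: ch = 'o', out = 'ow'
After iteration 3: ch = 'r', out = 'row'
After iteration 4: ch = 'l', out = 'lrow'
After iteration 5: ch = 'd', out = 'dlrow'
Loop ends.

Final answer: 'dlrow'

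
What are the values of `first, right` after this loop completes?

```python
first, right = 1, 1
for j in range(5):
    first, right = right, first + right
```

Let's trace through this code step by step.

Initialize: first = 1
Initialize: right = 1
Entering loop: for j in range(5):
After iteration 1: j = 0, first = 1, right = 2
After iteration 2: j = 1, first = 2, right = 3
After iteration 3: j = 2, first = 3, right = 5
After iteration 4: j = 3, first = 5, right = 8
After iteration 5: j = 4, first = 8, right = 13
Loop ends.

Final answer: 8, 13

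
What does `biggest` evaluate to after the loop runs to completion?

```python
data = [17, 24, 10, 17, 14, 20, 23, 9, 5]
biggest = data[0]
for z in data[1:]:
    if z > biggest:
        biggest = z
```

Let's trace through this code step by step.

Initialize: data = [17, 24, 10, 17, 14, 20, 23, 9, 5]
Initialize: biggest = 17
Entering loop: for z in data[1:]:
After iteration 1: z = 24, biggest = 24
After iteration 2: z = 10, biggest = 24
After iteration 3: z = 17, biggest = 24
After iteration 4: z = 14, biggest = 24
After iteration 5: z = 20, biggest = 24
After iteration 6: z = 23, biggest = 24
After iteration 7: z = 9, biggest = 24
After iteration 8: z = 5, biggest = 24
Loop ends.

Final answer: 24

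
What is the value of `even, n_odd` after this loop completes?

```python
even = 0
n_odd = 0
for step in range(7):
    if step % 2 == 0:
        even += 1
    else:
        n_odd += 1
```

Let's trace through this code step by step.

Initialize: even = 0
Initialize: n_odd = 0
Entering loop: for step in range(7):
After iteration 1: step = 0, even = 1, n_odd = 0
After iteration 2: step = 1, even = 1, n_odd = 1
After iteration 3: step = 2, even = 2, n_odd = 1
After iteration 4: step = 3, even = 2, n_odd = 2
After iteration 5: step = 4, even = 3, n_odd = 2
After iteration 6: step = 5, even = 3, n_odd = 3
After iteration 7: step = 6, even = 4, n_odd = 3
Loop ends.

Final answer: 4, 3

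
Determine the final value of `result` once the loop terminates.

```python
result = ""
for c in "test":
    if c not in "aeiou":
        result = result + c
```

Let's trace through this code step by step.

Initialize: result = ''
Entering loop: for c in "test":
After iteration 1: c = 't', result = 't'
After iteration 2: c = 'e', result = 't'
After iteration 3: c = 's', result = 'ts'
After iteration 4: c = 't', result = 'tst'
Loop ends.

Final answer: 'tst'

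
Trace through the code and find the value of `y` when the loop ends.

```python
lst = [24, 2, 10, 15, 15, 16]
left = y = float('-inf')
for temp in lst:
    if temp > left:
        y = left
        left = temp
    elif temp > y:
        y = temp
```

Let's trace through this code step by step.

Initialize: lst = [24, 2, 10, 15, 15, 16]
Initialize: left = -inf
Initialize: y = -inf
Entering loop: for temp in lst:
After iteration 1: temp = 24, left = 24, y = -inf
After iteration 2: temp = 2, left = 24, y = 2
After iteration 3: temp = 10, left = 24, y = 10
After iteration 4: temp = 15, left = 24, y = 15
After iteration 5: temp = 15, left = 24, y = 15
After iteration 6: temp = 16, left = 24, y = 16
Loop ends.

Final answer: 16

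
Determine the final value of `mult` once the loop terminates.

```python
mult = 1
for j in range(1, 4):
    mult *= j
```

Let's trace through this code step by step.

Initialize: mult = 1
Entering loop: for j in range(1, 4):
After iteration 1: j = 1, mult = 1
After iteration 2: j = 2, mult = 2
After iteration 3: j = 3, mult = 6
Loop ends.

Final answer: 6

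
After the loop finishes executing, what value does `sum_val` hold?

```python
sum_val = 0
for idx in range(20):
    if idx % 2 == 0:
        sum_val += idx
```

Let's trace through this code step by step.

Initialize: sum_val = 0
Entering loop: for idx in range(20):
After iteration 1: idx = 0, sum_val = 0
After iteration 2: idx = 1, sum_val = 0
After iteration 3: idx = 2, sum_val = 2
After iteration 4: idx = 3, sum_val = 2
After iteration 5: idx = 4, sum_val = 6
After iteration 6: idx = 5, sum_val = 6
After iteration 7: idx = 6, sum_val = 12
After iteration 8: idx = 7, sum_val = 12
After iteration 9: idx = 8, sum_val = 20
After iteration 10: idx = 9, sum_val = 20
After iteration 11: idx = 10, sum_val = 30
After iteration 12: idx = 11, sum_val = 30
After iteration 13: idx = 12, sum_val = 42
After iteration 14: idx = 13, sum_val = 42
After iteration 15: idx = 14, sum_val = 56
After iteration 16: idx = 15, sum_val = 56
After iteration 17: idx = 16, sum_val = 72
After iteration 18: idx = 17, sum_val = 72
After iteration 19: idx = 18, sum_val = 90
After iteration 20: idx = 19, sum_val = 90
Loop ends.

Final answer: 90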